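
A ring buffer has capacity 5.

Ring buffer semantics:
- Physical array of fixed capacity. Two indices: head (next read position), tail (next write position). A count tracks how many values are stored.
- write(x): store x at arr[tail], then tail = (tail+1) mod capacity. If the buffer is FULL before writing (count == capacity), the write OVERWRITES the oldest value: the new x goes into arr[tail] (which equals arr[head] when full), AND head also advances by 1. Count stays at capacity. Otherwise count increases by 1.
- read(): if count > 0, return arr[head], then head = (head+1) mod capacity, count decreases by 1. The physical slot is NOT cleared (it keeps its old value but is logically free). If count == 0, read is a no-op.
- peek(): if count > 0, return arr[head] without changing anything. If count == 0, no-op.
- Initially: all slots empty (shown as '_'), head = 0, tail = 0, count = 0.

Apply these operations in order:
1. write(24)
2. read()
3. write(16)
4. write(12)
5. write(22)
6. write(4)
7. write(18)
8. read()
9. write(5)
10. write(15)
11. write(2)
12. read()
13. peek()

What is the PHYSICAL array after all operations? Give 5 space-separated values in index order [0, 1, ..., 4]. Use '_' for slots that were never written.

Answer: 18 5 15 2 4

Derivation:
After op 1 (write(24)): arr=[24 _ _ _ _] head=0 tail=1 count=1
After op 2 (read()): arr=[24 _ _ _ _] head=1 tail=1 count=0
After op 3 (write(16)): arr=[24 16 _ _ _] head=1 tail=2 count=1
After op 4 (write(12)): arr=[24 16 12 _ _] head=1 tail=3 count=2
After op 5 (write(22)): arr=[24 16 12 22 _] head=1 tail=4 count=3
After op 6 (write(4)): arr=[24 16 12 22 4] head=1 tail=0 count=4
After op 7 (write(18)): arr=[18 16 12 22 4] head=1 tail=1 count=5
After op 8 (read()): arr=[18 16 12 22 4] head=2 tail=1 count=4
After op 9 (write(5)): arr=[18 5 12 22 4] head=2 tail=2 count=5
After op 10 (write(15)): arr=[18 5 15 22 4] head=3 tail=3 count=5
After op 11 (write(2)): arr=[18 5 15 2 4] head=4 tail=4 count=5
After op 12 (read()): arr=[18 5 15 2 4] head=0 tail=4 count=4
After op 13 (peek()): arr=[18 5 15 2 4] head=0 tail=4 count=4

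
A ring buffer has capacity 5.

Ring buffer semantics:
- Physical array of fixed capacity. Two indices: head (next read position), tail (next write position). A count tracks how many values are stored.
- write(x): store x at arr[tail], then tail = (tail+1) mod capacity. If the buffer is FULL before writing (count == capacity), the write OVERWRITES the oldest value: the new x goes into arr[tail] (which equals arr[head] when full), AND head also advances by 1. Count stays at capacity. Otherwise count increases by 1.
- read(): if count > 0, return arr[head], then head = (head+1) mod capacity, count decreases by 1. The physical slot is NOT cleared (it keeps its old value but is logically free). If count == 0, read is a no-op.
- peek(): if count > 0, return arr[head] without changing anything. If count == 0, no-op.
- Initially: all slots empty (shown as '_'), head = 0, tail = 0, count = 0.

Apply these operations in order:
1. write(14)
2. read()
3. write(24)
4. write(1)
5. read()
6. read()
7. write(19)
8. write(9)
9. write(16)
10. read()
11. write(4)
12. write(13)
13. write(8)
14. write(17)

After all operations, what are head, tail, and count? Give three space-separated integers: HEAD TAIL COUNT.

After op 1 (write(14)): arr=[14 _ _ _ _] head=0 tail=1 count=1
After op 2 (read()): arr=[14 _ _ _ _] head=1 tail=1 count=0
After op 3 (write(24)): arr=[14 24 _ _ _] head=1 tail=2 count=1
After op 4 (write(1)): arr=[14 24 1 _ _] head=1 tail=3 count=2
After op 5 (read()): arr=[14 24 1 _ _] head=2 tail=3 count=1
After op 6 (read()): arr=[14 24 1 _ _] head=3 tail=3 count=0
After op 7 (write(19)): arr=[14 24 1 19 _] head=3 tail=4 count=1
After op 8 (write(9)): arr=[14 24 1 19 9] head=3 tail=0 count=2
After op 9 (write(16)): arr=[16 24 1 19 9] head=3 tail=1 count=3
After op 10 (read()): arr=[16 24 1 19 9] head=4 tail=1 count=2
After op 11 (write(4)): arr=[16 4 1 19 9] head=4 tail=2 count=3
After op 12 (write(13)): arr=[16 4 13 19 9] head=4 tail=3 count=4
After op 13 (write(8)): arr=[16 4 13 8 9] head=4 tail=4 count=5
After op 14 (write(17)): arr=[16 4 13 8 17] head=0 tail=0 count=5

Answer: 0 0 5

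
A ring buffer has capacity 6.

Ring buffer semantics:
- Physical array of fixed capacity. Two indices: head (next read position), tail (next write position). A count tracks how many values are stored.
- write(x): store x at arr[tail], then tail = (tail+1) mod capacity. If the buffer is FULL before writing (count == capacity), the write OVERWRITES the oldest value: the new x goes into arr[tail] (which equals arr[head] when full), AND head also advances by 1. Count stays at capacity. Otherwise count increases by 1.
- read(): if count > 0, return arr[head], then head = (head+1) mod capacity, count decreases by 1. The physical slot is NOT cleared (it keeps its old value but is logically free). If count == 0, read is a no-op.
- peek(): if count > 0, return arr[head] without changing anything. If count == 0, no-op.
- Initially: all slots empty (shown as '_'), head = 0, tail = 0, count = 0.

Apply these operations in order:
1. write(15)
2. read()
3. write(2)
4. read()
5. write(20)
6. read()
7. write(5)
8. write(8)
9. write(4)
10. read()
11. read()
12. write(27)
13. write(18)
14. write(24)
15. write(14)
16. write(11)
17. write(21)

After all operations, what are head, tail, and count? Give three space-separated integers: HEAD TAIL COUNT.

Answer: 0 0 6

Derivation:
After op 1 (write(15)): arr=[15 _ _ _ _ _] head=0 tail=1 count=1
After op 2 (read()): arr=[15 _ _ _ _ _] head=1 tail=1 count=0
After op 3 (write(2)): arr=[15 2 _ _ _ _] head=1 tail=2 count=1
After op 4 (read()): arr=[15 2 _ _ _ _] head=2 tail=2 count=0
After op 5 (write(20)): arr=[15 2 20 _ _ _] head=2 tail=3 count=1
After op 6 (read()): arr=[15 2 20 _ _ _] head=3 tail=3 count=0
After op 7 (write(5)): arr=[15 2 20 5 _ _] head=3 tail=4 count=1
After op 8 (write(8)): arr=[15 2 20 5 8 _] head=3 tail=5 count=2
After op 9 (write(4)): arr=[15 2 20 5 8 4] head=3 tail=0 count=3
After op 10 (read()): arr=[15 2 20 5 8 4] head=4 tail=0 count=2
After op 11 (read()): arr=[15 2 20 5 8 4] head=5 tail=0 count=1
After op 12 (write(27)): arr=[27 2 20 5 8 4] head=5 tail=1 count=2
After op 13 (write(18)): arr=[27 18 20 5 8 4] head=5 tail=2 count=3
After op 14 (write(24)): arr=[27 18 24 5 8 4] head=5 tail=3 count=4
After op 15 (write(14)): arr=[27 18 24 14 8 4] head=5 tail=4 count=5
After op 16 (write(11)): arr=[27 18 24 14 11 4] head=5 tail=5 count=6
After op 17 (write(21)): arr=[27 18 24 14 11 21] head=0 tail=0 count=6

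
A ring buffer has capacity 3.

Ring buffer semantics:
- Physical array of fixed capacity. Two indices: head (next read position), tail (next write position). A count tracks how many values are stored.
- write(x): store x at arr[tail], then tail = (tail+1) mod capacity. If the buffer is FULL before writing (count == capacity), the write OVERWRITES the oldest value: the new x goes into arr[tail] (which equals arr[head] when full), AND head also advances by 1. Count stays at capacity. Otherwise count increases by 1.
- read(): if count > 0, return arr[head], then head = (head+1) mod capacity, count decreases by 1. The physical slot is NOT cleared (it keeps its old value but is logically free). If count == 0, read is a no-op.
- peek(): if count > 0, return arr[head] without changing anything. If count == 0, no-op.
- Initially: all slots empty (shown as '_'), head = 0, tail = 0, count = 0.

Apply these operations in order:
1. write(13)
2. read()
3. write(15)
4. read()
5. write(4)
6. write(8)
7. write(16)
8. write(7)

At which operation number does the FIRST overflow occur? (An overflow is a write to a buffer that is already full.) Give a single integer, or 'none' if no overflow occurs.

Answer: 8

Derivation:
After op 1 (write(13)): arr=[13 _ _] head=0 tail=1 count=1
After op 2 (read()): arr=[13 _ _] head=1 tail=1 count=0
After op 3 (write(15)): arr=[13 15 _] head=1 tail=2 count=1
After op 4 (read()): arr=[13 15 _] head=2 tail=2 count=0
After op 5 (write(4)): arr=[13 15 4] head=2 tail=0 count=1
After op 6 (write(8)): arr=[8 15 4] head=2 tail=1 count=2
After op 7 (write(16)): arr=[8 16 4] head=2 tail=2 count=3
After op 8 (write(7)): arr=[8 16 7] head=0 tail=0 count=3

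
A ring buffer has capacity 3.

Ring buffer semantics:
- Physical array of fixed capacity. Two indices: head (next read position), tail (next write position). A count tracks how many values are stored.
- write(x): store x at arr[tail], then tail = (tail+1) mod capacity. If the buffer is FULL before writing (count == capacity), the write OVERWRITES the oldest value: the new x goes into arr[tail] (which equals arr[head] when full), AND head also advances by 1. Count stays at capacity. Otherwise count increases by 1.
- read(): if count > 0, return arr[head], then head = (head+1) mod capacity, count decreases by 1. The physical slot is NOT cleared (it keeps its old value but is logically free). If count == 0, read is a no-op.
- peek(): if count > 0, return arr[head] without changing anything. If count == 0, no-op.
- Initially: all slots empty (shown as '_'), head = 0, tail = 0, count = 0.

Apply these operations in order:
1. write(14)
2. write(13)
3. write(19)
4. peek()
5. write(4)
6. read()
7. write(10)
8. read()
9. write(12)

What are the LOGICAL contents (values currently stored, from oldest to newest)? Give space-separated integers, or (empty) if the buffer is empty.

After op 1 (write(14)): arr=[14 _ _] head=0 tail=1 count=1
After op 2 (write(13)): arr=[14 13 _] head=0 tail=2 count=2
After op 3 (write(19)): arr=[14 13 19] head=0 tail=0 count=3
After op 4 (peek()): arr=[14 13 19] head=0 tail=0 count=3
After op 5 (write(4)): arr=[4 13 19] head=1 tail=1 count=3
After op 6 (read()): arr=[4 13 19] head=2 tail=1 count=2
After op 7 (write(10)): arr=[4 10 19] head=2 tail=2 count=3
After op 8 (read()): arr=[4 10 19] head=0 tail=2 count=2
After op 9 (write(12)): arr=[4 10 12] head=0 tail=0 count=3

Answer: 4 10 12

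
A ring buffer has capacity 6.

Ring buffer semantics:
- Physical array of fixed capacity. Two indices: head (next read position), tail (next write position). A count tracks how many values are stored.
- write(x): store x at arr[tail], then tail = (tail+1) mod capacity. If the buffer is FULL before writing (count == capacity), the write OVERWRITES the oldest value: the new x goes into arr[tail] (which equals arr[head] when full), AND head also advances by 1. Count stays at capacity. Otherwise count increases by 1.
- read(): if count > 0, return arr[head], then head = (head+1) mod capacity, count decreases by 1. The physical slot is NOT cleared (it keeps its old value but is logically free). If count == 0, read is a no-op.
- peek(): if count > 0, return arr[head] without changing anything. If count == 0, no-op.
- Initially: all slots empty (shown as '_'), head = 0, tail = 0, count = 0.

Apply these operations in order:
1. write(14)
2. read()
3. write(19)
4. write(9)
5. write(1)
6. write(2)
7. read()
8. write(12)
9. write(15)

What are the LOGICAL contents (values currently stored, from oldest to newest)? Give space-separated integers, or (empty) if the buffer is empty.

After op 1 (write(14)): arr=[14 _ _ _ _ _] head=0 tail=1 count=1
After op 2 (read()): arr=[14 _ _ _ _ _] head=1 tail=1 count=0
After op 3 (write(19)): arr=[14 19 _ _ _ _] head=1 tail=2 count=1
After op 4 (write(9)): arr=[14 19 9 _ _ _] head=1 tail=3 count=2
After op 5 (write(1)): arr=[14 19 9 1 _ _] head=1 tail=4 count=3
After op 6 (write(2)): arr=[14 19 9 1 2 _] head=1 tail=5 count=4
After op 7 (read()): arr=[14 19 9 1 2 _] head=2 tail=5 count=3
After op 8 (write(12)): arr=[14 19 9 1 2 12] head=2 tail=0 count=4
After op 9 (write(15)): arr=[15 19 9 1 2 12] head=2 tail=1 count=5

Answer: 9 1 2 12 15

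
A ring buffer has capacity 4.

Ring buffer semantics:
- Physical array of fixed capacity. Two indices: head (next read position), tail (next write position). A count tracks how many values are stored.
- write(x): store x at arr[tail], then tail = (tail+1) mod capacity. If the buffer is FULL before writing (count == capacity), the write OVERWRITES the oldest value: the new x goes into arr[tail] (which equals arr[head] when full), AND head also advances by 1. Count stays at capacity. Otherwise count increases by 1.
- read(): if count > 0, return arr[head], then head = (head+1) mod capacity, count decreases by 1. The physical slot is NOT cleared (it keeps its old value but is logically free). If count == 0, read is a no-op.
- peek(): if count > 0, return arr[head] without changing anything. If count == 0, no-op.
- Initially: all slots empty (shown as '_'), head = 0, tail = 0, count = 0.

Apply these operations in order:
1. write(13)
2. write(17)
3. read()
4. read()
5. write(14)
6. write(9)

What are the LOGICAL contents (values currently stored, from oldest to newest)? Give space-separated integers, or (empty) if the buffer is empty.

Answer: 14 9

Derivation:
After op 1 (write(13)): arr=[13 _ _ _] head=0 tail=1 count=1
After op 2 (write(17)): arr=[13 17 _ _] head=0 tail=2 count=2
After op 3 (read()): arr=[13 17 _ _] head=1 tail=2 count=1
After op 4 (read()): arr=[13 17 _ _] head=2 tail=2 count=0
After op 5 (write(14)): arr=[13 17 14 _] head=2 tail=3 count=1
After op 6 (write(9)): arr=[13 17 14 9] head=2 tail=0 count=2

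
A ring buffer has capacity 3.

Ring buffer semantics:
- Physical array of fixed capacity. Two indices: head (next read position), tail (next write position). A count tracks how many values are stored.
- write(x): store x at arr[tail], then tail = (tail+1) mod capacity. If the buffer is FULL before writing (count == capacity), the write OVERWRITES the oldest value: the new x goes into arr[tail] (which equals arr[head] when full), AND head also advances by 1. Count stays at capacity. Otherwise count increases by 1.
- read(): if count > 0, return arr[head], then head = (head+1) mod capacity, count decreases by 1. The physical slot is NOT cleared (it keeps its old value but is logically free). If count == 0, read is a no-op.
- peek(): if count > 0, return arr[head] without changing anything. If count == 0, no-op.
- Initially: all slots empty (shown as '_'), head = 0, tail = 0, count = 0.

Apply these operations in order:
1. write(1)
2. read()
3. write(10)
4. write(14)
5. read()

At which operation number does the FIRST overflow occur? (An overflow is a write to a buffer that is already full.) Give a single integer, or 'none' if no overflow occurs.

After op 1 (write(1)): arr=[1 _ _] head=0 tail=1 count=1
After op 2 (read()): arr=[1 _ _] head=1 tail=1 count=0
After op 3 (write(10)): arr=[1 10 _] head=1 tail=2 count=1
After op 4 (write(14)): arr=[1 10 14] head=1 tail=0 count=2
After op 5 (read()): arr=[1 10 14] head=2 tail=0 count=1

Answer: none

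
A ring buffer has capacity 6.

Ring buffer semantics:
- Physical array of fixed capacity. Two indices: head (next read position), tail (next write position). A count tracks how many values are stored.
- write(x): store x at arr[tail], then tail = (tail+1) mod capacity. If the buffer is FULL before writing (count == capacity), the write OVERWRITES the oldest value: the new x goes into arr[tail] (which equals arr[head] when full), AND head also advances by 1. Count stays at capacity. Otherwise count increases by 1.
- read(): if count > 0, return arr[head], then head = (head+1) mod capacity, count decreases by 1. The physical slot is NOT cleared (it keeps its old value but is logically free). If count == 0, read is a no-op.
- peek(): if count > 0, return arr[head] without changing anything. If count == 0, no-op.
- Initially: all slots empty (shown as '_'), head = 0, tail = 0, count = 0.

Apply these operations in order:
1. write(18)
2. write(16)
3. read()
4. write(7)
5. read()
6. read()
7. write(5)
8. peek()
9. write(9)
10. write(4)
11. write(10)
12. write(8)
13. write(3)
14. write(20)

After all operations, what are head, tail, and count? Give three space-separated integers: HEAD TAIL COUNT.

Answer: 4 4 6

Derivation:
After op 1 (write(18)): arr=[18 _ _ _ _ _] head=0 tail=1 count=1
After op 2 (write(16)): arr=[18 16 _ _ _ _] head=0 tail=2 count=2
After op 3 (read()): arr=[18 16 _ _ _ _] head=1 tail=2 count=1
After op 4 (write(7)): arr=[18 16 7 _ _ _] head=1 tail=3 count=2
After op 5 (read()): arr=[18 16 7 _ _ _] head=2 tail=3 count=1
After op 6 (read()): arr=[18 16 7 _ _ _] head=3 tail=3 count=0
After op 7 (write(5)): arr=[18 16 7 5 _ _] head=3 tail=4 count=1
After op 8 (peek()): arr=[18 16 7 5 _ _] head=3 tail=4 count=1
After op 9 (write(9)): arr=[18 16 7 5 9 _] head=3 tail=5 count=2
After op 10 (write(4)): arr=[18 16 7 5 9 4] head=3 tail=0 count=3
After op 11 (write(10)): arr=[10 16 7 5 9 4] head=3 tail=1 count=4
After op 12 (write(8)): arr=[10 8 7 5 9 4] head=3 tail=2 count=5
After op 13 (write(3)): arr=[10 8 3 5 9 4] head=3 tail=3 count=6
After op 14 (write(20)): arr=[10 8 3 20 9 4] head=4 tail=4 count=6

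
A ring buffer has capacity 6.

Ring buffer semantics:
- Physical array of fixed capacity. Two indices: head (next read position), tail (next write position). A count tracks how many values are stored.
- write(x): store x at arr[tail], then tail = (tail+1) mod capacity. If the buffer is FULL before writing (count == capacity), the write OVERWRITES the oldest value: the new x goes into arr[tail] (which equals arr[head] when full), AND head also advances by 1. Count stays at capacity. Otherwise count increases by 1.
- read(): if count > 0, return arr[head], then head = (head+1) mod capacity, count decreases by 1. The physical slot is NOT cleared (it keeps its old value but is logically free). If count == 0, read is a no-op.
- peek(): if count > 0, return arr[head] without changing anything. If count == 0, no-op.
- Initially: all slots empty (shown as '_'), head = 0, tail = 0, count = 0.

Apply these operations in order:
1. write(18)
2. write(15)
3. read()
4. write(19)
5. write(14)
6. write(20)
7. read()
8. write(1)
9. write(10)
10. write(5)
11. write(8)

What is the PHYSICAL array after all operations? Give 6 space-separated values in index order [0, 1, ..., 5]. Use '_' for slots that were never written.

After op 1 (write(18)): arr=[18 _ _ _ _ _] head=0 tail=1 count=1
After op 2 (write(15)): arr=[18 15 _ _ _ _] head=0 tail=2 count=2
After op 3 (read()): arr=[18 15 _ _ _ _] head=1 tail=2 count=1
After op 4 (write(19)): arr=[18 15 19 _ _ _] head=1 tail=3 count=2
After op 5 (write(14)): arr=[18 15 19 14 _ _] head=1 tail=4 count=3
After op 6 (write(20)): arr=[18 15 19 14 20 _] head=1 tail=5 count=4
After op 7 (read()): arr=[18 15 19 14 20 _] head=2 tail=5 count=3
After op 8 (write(1)): arr=[18 15 19 14 20 1] head=2 tail=0 count=4
After op 9 (write(10)): arr=[10 15 19 14 20 1] head=2 tail=1 count=5
After op 10 (write(5)): arr=[10 5 19 14 20 1] head=2 tail=2 count=6
After op 11 (write(8)): arr=[10 5 8 14 20 1] head=3 tail=3 count=6

Answer: 10 5 8 14 20 1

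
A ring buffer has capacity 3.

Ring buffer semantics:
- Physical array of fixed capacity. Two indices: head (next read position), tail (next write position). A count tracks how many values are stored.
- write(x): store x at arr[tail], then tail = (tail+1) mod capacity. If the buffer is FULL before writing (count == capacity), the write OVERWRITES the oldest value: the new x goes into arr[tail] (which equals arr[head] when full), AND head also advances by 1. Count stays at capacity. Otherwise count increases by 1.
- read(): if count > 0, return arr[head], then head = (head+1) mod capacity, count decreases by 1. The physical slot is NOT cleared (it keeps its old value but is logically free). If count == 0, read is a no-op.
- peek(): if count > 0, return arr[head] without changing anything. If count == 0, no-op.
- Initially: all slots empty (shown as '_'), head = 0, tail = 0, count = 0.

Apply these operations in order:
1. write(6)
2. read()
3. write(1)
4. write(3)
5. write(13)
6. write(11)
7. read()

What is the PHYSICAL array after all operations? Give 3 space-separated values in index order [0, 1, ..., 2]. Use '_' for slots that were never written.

Answer: 13 11 3

Derivation:
After op 1 (write(6)): arr=[6 _ _] head=0 tail=1 count=1
After op 2 (read()): arr=[6 _ _] head=1 tail=1 count=0
After op 3 (write(1)): arr=[6 1 _] head=1 tail=2 count=1
After op 4 (write(3)): arr=[6 1 3] head=1 tail=0 count=2
After op 5 (write(13)): arr=[13 1 3] head=1 tail=1 count=3
After op 6 (write(11)): arr=[13 11 3] head=2 tail=2 count=3
After op 7 (read()): arr=[13 11 3] head=0 tail=2 count=2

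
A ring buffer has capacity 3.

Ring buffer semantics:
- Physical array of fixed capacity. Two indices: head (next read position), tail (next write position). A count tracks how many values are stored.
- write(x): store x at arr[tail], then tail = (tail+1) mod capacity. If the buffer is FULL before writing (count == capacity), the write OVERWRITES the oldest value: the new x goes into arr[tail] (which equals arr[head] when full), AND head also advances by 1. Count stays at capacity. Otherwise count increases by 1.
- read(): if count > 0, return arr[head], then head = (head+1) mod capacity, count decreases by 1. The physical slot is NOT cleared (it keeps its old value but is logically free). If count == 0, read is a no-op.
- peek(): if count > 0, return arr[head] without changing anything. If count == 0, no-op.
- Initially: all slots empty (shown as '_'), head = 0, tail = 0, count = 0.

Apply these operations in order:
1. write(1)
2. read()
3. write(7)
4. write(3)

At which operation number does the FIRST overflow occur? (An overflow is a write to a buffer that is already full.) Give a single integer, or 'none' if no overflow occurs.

Answer: none

Derivation:
After op 1 (write(1)): arr=[1 _ _] head=0 tail=1 count=1
After op 2 (read()): arr=[1 _ _] head=1 tail=1 count=0
After op 3 (write(7)): arr=[1 7 _] head=1 tail=2 count=1
After op 4 (write(3)): arr=[1 7 3] head=1 tail=0 count=2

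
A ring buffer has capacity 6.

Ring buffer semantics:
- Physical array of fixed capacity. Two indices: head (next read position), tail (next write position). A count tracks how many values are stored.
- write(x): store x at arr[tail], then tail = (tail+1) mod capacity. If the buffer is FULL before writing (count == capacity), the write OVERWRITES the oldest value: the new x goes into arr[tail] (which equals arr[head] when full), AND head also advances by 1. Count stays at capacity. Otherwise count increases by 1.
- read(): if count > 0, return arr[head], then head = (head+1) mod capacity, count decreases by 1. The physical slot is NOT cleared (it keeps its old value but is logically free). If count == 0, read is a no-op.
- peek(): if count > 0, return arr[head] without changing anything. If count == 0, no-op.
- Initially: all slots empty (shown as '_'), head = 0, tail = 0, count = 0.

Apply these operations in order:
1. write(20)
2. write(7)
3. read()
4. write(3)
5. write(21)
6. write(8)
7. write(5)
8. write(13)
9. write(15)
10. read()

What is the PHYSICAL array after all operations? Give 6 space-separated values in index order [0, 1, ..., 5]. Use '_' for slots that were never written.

Answer: 13 15 3 21 8 5

Derivation:
After op 1 (write(20)): arr=[20 _ _ _ _ _] head=0 tail=1 count=1
After op 2 (write(7)): arr=[20 7 _ _ _ _] head=0 tail=2 count=2
After op 3 (read()): arr=[20 7 _ _ _ _] head=1 tail=2 count=1
After op 4 (write(3)): arr=[20 7 3 _ _ _] head=1 tail=3 count=2
After op 5 (write(21)): arr=[20 7 3 21 _ _] head=1 tail=4 count=3
After op 6 (write(8)): arr=[20 7 3 21 8 _] head=1 tail=5 count=4
After op 7 (write(5)): arr=[20 7 3 21 8 5] head=1 tail=0 count=5
After op 8 (write(13)): arr=[13 7 3 21 8 5] head=1 tail=1 count=6
After op 9 (write(15)): arr=[13 15 3 21 8 5] head=2 tail=2 count=6
After op 10 (read()): arr=[13 15 3 21 8 5] head=3 tail=2 count=5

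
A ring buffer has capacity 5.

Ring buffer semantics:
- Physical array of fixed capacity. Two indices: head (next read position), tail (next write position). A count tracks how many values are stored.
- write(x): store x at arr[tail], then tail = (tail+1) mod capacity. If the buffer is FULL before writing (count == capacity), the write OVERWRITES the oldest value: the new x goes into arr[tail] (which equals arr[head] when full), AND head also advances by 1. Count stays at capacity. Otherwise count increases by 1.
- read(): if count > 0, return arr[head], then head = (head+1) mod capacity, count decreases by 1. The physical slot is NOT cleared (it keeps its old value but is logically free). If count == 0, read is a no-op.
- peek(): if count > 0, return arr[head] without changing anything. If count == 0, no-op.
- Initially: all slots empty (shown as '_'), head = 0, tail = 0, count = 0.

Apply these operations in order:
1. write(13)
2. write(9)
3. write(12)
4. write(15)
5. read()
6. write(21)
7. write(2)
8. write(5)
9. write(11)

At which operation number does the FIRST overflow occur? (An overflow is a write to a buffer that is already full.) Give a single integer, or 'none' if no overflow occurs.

Answer: 8

Derivation:
After op 1 (write(13)): arr=[13 _ _ _ _] head=0 tail=1 count=1
After op 2 (write(9)): arr=[13 9 _ _ _] head=0 tail=2 count=2
After op 3 (write(12)): arr=[13 9 12 _ _] head=0 tail=3 count=3
After op 4 (write(15)): arr=[13 9 12 15 _] head=0 tail=4 count=4
After op 5 (read()): arr=[13 9 12 15 _] head=1 tail=4 count=3
After op 6 (write(21)): arr=[13 9 12 15 21] head=1 tail=0 count=4
After op 7 (write(2)): arr=[2 9 12 15 21] head=1 tail=1 count=5
After op 8 (write(5)): arr=[2 5 12 15 21] head=2 tail=2 count=5
After op 9 (write(11)): arr=[2 5 11 15 21] head=3 tail=3 count=5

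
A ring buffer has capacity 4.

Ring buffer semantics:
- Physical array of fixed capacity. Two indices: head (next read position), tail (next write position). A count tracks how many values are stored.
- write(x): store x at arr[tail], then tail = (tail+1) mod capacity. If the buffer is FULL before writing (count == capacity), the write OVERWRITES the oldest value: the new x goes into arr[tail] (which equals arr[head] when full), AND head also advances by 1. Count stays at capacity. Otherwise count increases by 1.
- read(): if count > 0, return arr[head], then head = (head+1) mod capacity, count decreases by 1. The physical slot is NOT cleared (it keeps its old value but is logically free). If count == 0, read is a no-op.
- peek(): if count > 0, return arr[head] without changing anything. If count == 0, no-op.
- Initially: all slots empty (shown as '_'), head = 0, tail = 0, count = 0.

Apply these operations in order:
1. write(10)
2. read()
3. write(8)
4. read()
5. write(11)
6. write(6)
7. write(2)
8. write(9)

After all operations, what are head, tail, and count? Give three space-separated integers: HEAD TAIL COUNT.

Answer: 2 2 4

Derivation:
After op 1 (write(10)): arr=[10 _ _ _] head=0 tail=1 count=1
After op 2 (read()): arr=[10 _ _ _] head=1 tail=1 count=0
After op 3 (write(8)): arr=[10 8 _ _] head=1 tail=2 count=1
After op 4 (read()): arr=[10 8 _ _] head=2 tail=2 count=0
After op 5 (write(11)): arr=[10 8 11 _] head=2 tail=3 count=1
After op 6 (write(6)): arr=[10 8 11 6] head=2 tail=0 count=2
After op 7 (write(2)): arr=[2 8 11 6] head=2 tail=1 count=3
After op 8 (write(9)): arr=[2 9 11 6] head=2 tail=2 count=4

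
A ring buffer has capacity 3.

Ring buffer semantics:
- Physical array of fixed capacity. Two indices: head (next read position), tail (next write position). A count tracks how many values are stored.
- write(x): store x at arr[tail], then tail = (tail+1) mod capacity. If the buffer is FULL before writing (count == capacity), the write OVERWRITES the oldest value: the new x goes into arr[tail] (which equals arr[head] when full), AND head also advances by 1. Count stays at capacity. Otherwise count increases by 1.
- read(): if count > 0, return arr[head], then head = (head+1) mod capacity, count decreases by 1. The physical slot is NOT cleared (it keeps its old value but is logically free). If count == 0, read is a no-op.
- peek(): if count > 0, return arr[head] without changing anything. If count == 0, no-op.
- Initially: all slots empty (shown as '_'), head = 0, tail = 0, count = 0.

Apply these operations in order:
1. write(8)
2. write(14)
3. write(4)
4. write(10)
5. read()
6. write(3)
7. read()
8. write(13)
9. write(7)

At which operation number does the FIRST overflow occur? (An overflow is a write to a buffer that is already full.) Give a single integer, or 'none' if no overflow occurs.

Answer: 4

Derivation:
After op 1 (write(8)): arr=[8 _ _] head=0 tail=1 count=1
After op 2 (write(14)): arr=[8 14 _] head=0 tail=2 count=2
After op 3 (write(4)): arr=[8 14 4] head=0 tail=0 count=3
After op 4 (write(10)): arr=[10 14 4] head=1 tail=1 count=3
After op 5 (read()): arr=[10 14 4] head=2 tail=1 count=2
After op 6 (write(3)): arr=[10 3 4] head=2 tail=2 count=3
After op 7 (read()): arr=[10 3 4] head=0 tail=2 count=2
After op 8 (write(13)): arr=[10 3 13] head=0 tail=0 count=3
After op 9 (write(7)): arr=[7 3 13] head=1 tail=1 count=3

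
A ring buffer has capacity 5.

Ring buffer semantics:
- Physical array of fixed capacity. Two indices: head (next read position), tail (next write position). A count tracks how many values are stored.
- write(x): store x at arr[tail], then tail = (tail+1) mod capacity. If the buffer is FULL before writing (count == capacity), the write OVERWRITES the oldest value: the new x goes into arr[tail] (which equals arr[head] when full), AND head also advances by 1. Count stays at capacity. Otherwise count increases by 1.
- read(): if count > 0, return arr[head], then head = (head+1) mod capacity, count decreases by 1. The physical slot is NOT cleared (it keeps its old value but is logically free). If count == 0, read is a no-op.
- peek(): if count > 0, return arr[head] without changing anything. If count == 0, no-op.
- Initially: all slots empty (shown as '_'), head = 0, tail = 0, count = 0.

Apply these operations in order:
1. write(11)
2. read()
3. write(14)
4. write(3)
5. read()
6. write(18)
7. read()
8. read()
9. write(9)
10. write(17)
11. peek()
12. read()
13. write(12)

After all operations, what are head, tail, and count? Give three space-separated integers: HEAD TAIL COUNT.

Answer: 0 2 2

Derivation:
After op 1 (write(11)): arr=[11 _ _ _ _] head=0 tail=1 count=1
After op 2 (read()): arr=[11 _ _ _ _] head=1 tail=1 count=0
After op 3 (write(14)): arr=[11 14 _ _ _] head=1 tail=2 count=1
After op 4 (write(3)): arr=[11 14 3 _ _] head=1 tail=3 count=2
After op 5 (read()): arr=[11 14 3 _ _] head=2 tail=3 count=1
After op 6 (write(18)): arr=[11 14 3 18 _] head=2 tail=4 count=2
After op 7 (read()): arr=[11 14 3 18 _] head=3 tail=4 count=1
After op 8 (read()): arr=[11 14 3 18 _] head=4 tail=4 count=0
After op 9 (write(9)): arr=[11 14 3 18 9] head=4 tail=0 count=1
After op 10 (write(17)): arr=[17 14 3 18 9] head=4 tail=1 count=2
After op 11 (peek()): arr=[17 14 3 18 9] head=4 tail=1 count=2
After op 12 (read()): arr=[17 14 3 18 9] head=0 tail=1 count=1
After op 13 (write(12)): arr=[17 12 3 18 9] head=0 tail=2 count=2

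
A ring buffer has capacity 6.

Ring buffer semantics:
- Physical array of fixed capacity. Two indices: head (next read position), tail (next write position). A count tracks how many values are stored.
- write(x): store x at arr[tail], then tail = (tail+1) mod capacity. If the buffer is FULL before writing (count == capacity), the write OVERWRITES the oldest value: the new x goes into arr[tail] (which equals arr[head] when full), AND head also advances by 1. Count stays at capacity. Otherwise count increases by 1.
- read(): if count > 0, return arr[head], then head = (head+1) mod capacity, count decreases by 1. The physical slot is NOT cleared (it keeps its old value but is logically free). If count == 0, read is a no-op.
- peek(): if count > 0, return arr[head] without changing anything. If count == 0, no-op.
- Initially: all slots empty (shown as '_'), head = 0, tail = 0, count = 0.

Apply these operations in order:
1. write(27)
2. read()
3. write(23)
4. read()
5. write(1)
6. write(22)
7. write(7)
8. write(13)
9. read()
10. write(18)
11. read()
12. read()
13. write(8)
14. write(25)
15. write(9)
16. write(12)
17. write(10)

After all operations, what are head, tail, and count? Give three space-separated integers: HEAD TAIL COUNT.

Answer: 0 0 6

Derivation:
After op 1 (write(27)): arr=[27 _ _ _ _ _] head=0 tail=1 count=1
After op 2 (read()): arr=[27 _ _ _ _ _] head=1 tail=1 count=0
After op 3 (write(23)): arr=[27 23 _ _ _ _] head=1 tail=2 count=1
After op 4 (read()): arr=[27 23 _ _ _ _] head=2 tail=2 count=0
After op 5 (write(1)): arr=[27 23 1 _ _ _] head=2 tail=3 count=1
After op 6 (write(22)): arr=[27 23 1 22 _ _] head=2 tail=4 count=2
After op 7 (write(7)): arr=[27 23 1 22 7 _] head=2 tail=5 count=3
After op 8 (write(13)): arr=[27 23 1 22 7 13] head=2 tail=0 count=4
After op 9 (read()): arr=[27 23 1 22 7 13] head=3 tail=0 count=3
After op 10 (write(18)): arr=[18 23 1 22 7 13] head=3 tail=1 count=4
After op 11 (read()): arr=[18 23 1 22 7 13] head=4 tail=1 count=3
After op 12 (read()): arr=[18 23 1 22 7 13] head=5 tail=1 count=2
After op 13 (write(8)): arr=[18 8 1 22 7 13] head=5 tail=2 count=3
After op 14 (write(25)): arr=[18 8 25 22 7 13] head=5 tail=3 count=4
After op 15 (write(9)): arr=[18 8 25 9 7 13] head=5 tail=4 count=5
After op 16 (write(12)): arr=[18 8 25 9 12 13] head=5 tail=5 count=6
After op 17 (write(10)): arr=[18 8 25 9 12 10] head=0 tail=0 count=6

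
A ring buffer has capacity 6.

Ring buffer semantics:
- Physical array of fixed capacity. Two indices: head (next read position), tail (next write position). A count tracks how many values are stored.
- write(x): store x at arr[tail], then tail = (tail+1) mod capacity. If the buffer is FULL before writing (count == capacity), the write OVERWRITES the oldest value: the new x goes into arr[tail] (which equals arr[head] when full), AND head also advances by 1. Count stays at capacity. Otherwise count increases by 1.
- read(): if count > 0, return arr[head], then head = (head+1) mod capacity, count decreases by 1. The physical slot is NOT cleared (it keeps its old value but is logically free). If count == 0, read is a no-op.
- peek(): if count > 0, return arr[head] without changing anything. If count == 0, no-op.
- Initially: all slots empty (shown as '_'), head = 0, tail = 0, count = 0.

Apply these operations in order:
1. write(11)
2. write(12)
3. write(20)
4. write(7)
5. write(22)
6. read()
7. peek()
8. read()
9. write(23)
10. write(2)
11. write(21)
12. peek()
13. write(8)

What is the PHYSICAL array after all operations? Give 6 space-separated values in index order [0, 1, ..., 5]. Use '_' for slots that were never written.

After op 1 (write(11)): arr=[11 _ _ _ _ _] head=0 tail=1 count=1
After op 2 (write(12)): arr=[11 12 _ _ _ _] head=0 tail=2 count=2
After op 3 (write(20)): arr=[11 12 20 _ _ _] head=0 tail=3 count=3
After op 4 (write(7)): arr=[11 12 20 7 _ _] head=0 tail=4 count=4
After op 5 (write(22)): arr=[11 12 20 7 22 _] head=0 tail=5 count=5
After op 6 (read()): arr=[11 12 20 7 22 _] head=1 tail=5 count=4
After op 7 (peek()): arr=[11 12 20 7 22 _] head=1 tail=5 count=4
After op 8 (read()): arr=[11 12 20 7 22 _] head=2 tail=5 count=3
After op 9 (write(23)): arr=[11 12 20 7 22 23] head=2 tail=0 count=4
After op 10 (write(2)): arr=[2 12 20 7 22 23] head=2 tail=1 count=5
After op 11 (write(21)): arr=[2 21 20 7 22 23] head=2 tail=2 count=6
After op 12 (peek()): arr=[2 21 20 7 22 23] head=2 tail=2 count=6
After op 13 (write(8)): arr=[2 21 8 7 22 23] head=3 tail=3 count=6

Answer: 2 21 8 7 22 23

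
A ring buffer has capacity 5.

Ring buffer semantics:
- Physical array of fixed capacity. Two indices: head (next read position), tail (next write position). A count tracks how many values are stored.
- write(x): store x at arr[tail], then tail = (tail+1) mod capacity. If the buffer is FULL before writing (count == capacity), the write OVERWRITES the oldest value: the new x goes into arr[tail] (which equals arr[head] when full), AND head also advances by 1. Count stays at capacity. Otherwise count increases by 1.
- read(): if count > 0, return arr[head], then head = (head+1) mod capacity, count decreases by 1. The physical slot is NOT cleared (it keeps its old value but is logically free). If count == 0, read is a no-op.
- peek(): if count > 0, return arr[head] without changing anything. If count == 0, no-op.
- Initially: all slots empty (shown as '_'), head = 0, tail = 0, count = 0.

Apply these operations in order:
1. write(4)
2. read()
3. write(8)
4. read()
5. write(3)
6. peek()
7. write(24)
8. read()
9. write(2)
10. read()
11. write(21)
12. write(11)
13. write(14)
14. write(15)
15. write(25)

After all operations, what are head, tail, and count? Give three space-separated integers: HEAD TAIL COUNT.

After op 1 (write(4)): arr=[4 _ _ _ _] head=0 tail=1 count=1
After op 2 (read()): arr=[4 _ _ _ _] head=1 tail=1 count=0
After op 3 (write(8)): arr=[4 8 _ _ _] head=1 tail=2 count=1
After op 4 (read()): arr=[4 8 _ _ _] head=2 tail=2 count=0
After op 5 (write(3)): arr=[4 8 3 _ _] head=2 tail=3 count=1
After op 6 (peek()): arr=[4 8 3 _ _] head=2 tail=3 count=1
After op 7 (write(24)): arr=[4 8 3 24 _] head=2 tail=4 count=2
After op 8 (read()): arr=[4 8 3 24 _] head=3 tail=4 count=1
After op 9 (write(2)): arr=[4 8 3 24 2] head=3 tail=0 count=2
After op 10 (read()): arr=[4 8 3 24 2] head=4 tail=0 count=1
After op 11 (write(21)): arr=[21 8 3 24 2] head=4 tail=1 count=2
After op 12 (write(11)): arr=[21 11 3 24 2] head=4 tail=2 count=3
After op 13 (write(14)): arr=[21 11 14 24 2] head=4 tail=3 count=4
After op 14 (write(15)): arr=[21 11 14 15 2] head=4 tail=4 count=5
After op 15 (write(25)): arr=[21 11 14 15 25] head=0 tail=0 count=5

Answer: 0 0 5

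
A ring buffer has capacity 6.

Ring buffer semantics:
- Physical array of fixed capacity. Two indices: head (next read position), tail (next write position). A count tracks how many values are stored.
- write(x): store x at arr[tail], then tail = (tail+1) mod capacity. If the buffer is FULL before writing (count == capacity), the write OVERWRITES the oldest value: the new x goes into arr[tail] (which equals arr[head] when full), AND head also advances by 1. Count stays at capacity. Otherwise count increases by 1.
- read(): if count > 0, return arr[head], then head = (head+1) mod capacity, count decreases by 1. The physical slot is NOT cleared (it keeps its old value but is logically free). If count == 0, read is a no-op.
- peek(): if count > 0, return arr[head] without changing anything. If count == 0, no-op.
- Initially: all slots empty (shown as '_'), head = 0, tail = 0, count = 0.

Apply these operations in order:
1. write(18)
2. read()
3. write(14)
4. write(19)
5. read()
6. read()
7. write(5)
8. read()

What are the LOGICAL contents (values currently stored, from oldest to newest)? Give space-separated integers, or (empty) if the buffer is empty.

After op 1 (write(18)): arr=[18 _ _ _ _ _] head=0 tail=1 count=1
After op 2 (read()): arr=[18 _ _ _ _ _] head=1 tail=1 count=0
After op 3 (write(14)): arr=[18 14 _ _ _ _] head=1 tail=2 count=1
After op 4 (write(19)): arr=[18 14 19 _ _ _] head=1 tail=3 count=2
After op 5 (read()): arr=[18 14 19 _ _ _] head=2 tail=3 count=1
After op 6 (read()): arr=[18 14 19 _ _ _] head=3 tail=3 count=0
After op 7 (write(5)): arr=[18 14 19 5 _ _] head=3 tail=4 count=1
After op 8 (read()): arr=[18 14 19 5 _ _] head=4 tail=4 count=0

Answer: (empty)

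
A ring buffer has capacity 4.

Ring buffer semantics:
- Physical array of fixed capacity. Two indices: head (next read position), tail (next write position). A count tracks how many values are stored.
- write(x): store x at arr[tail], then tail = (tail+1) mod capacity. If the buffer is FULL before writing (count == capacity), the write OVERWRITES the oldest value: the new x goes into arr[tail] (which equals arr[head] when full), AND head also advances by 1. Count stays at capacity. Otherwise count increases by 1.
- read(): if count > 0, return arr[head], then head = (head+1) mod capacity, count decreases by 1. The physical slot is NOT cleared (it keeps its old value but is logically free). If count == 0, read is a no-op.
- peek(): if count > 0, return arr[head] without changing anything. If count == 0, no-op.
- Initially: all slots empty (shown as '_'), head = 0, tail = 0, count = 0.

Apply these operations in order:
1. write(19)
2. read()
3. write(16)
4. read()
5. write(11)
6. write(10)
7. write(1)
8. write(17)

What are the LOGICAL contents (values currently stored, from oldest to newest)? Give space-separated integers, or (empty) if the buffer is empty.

After op 1 (write(19)): arr=[19 _ _ _] head=0 tail=1 count=1
After op 2 (read()): arr=[19 _ _ _] head=1 tail=1 count=0
After op 3 (write(16)): arr=[19 16 _ _] head=1 tail=2 count=1
After op 4 (read()): arr=[19 16 _ _] head=2 tail=2 count=0
After op 5 (write(11)): arr=[19 16 11 _] head=2 tail=3 count=1
After op 6 (write(10)): arr=[19 16 11 10] head=2 tail=0 count=2
After op 7 (write(1)): arr=[1 16 11 10] head=2 tail=1 count=3
After op 8 (write(17)): arr=[1 17 11 10] head=2 tail=2 count=4

Answer: 11 10 1 17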